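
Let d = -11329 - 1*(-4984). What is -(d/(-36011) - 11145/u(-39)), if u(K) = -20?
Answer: -80293899/144044 ≈ -557.43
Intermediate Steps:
d = -6345 (d = -11329 + 4984 = -6345)
-(d/(-36011) - 11145/u(-39)) = -(-6345/(-36011) - 11145/(-20)) = -(-6345*(-1/36011) - 11145*(-1/20)) = -(6345/36011 + 2229/4) = -1*80293899/144044 = -80293899/144044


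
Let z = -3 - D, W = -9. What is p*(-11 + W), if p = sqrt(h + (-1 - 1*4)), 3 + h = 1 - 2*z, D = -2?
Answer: -20*I*sqrt(5) ≈ -44.721*I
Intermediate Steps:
z = -1 (z = -3 - 1*(-2) = -3 + 2 = -1)
h = 0 (h = -3 + (1 - 2*(-1)) = -3 + (1 + 2) = -3 + 3 = 0)
p = I*sqrt(5) (p = sqrt(0 + (-1 - 1*4)) = sqrt(0 + (-1 - 4)) = sqrt(0 - 5) = sqrt(-5) = I*sqrt(5) ≈ 2.2361*I)
p*(-11 + W) = (I*sqrt(5))*(-11 - 9) = (I*sqrt(5))*(-20) = -20*I*sqrt(5)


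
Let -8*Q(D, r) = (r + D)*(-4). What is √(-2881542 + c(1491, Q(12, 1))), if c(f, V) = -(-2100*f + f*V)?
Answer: √959466/2 ≈ 489.76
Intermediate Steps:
Q(D, r) = D/2 + r/2 (Q(D, r) = -(r + D)*(-4)/8 = -(D + r)*(-4)/8 = -(-4*D - 4*r)/8 = D/2 + r/2)
c(f, V) = 2100*f - V*f (c(f, V) = -(-2100*f + V*f) = 2100*f - V*f)
√(-2881542 + c(1491, Q(12, 1))) = √(-2881542 + 1491*(2100 - ((½)*12 + (½)*1))) = √(-2881542 + 1491*(2100 - (6 + ½))) = √(-2881542 + 1491*(2100 - 1*13/2)) = √(-2881542 + 1491*(2100 - 13/2)) = √(-2881542 + 1491*(4187/2)) = √(-2881542 + 6242817/2) = √(479733/2) = √959466/2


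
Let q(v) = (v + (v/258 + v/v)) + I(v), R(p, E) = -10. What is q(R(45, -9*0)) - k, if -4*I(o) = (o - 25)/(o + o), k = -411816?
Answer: 849968665/2064 ≈ 4.1181e+5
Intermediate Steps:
I(o) = -(-25 + o)/(8*o) (I(o) = -(o - 25)/(4*(o + o)) = -(-25 + o)/(4*(2*o)) = -(-25 + o)*1/(2*o)/4 = -(-25 + o)/(8*o))
q(v) = 1 + 259*v/258 + (25 - v)/(8*v) (q(v) = (v + (v/258 + v/v)) + (25 - v)/(8*v) = (v + (v*(1/258) + 1)) + (25 - v)/(8*v) = (v + (v/258 + 1)) + (25 - v)/(8*v) = (v + (1 + v/258)) + (25 - v)/(8*v) = (1 + 259*v/258) + (25 - v)/(8*v) = 1 + 259*v/258 + (25 - v)/(8*v))
q(R(45, -9*0)) - k = (1/1032)*(3225 + 903*(-10) + 1036*(-10)**2)/(-10) - 1*(-411816) = (1/1032)*(-1/10)*(3225 - 9030 + 1036*100) + 411816 = (1/1032)*(-1/10)*(3225 - 9030 + 103600) + 411816 = (1/1032)*(-1/10)*97795 + 411816 = -19559/2064 + 411816 = 849968665/2064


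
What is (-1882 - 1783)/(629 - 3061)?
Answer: 3665/2432 ≈ 1.5070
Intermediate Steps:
(-1882 - 1783)/(629 - 3061) = -3665/(-2432) = -3665*(-1/2432) = 3665/2432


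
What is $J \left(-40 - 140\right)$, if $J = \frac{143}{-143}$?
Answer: $180$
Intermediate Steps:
$J = -1$ ($J = 143 \left(- \frac{1}{143}\right) = -1$)
$J \left(-40 - 140\right) = - (-40 - 140) = \left(-1\right) \left(-180\right) = 180$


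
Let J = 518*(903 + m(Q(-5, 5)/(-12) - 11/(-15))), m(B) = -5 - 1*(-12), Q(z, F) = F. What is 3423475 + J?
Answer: 3894855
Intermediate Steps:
m(B) = 7 (m(B) = -5 + 12 = 7)
J = 471380 (J = 518*(903 + 7) = 518*910 = 471380)
3423475 + J = 3423475 + 471380 = 3894855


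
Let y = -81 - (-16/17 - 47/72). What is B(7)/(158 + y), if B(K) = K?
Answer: 8568/96199 ≈ 0.089065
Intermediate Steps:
y = -97193/1224 (y = -81 - (-16*1/17 - 47*1/72) = -81 - (-16/17 - 47/72) = -81 - 1*(-1951/1224) = -81 + 1951/1224 = -97193/1224 ≈ -79.406)
B(7)/(158 + y) = 7/(158 - 97193/1224) = 7/(96199/1224) = 7*(1224/96199) = 8568/96199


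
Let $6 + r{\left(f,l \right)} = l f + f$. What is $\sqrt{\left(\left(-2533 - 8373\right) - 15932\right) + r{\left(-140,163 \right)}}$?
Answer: $2 i \sqrt{12451} \approx 223.17 i$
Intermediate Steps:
$r{\left(f,l \right)} = -6 + f + f l$ ($r{\left(f,l \right)} = -6 + \left(l f + f\right) = -6 + \left(f l + f\right) = -6 + \left(f + f l\right) = -6 + f + f l$)
$\sqrt{\left(\left(-2533 - 8373\right) - 15932\right) + r{\left(-140,163 \right)}} = \sqrt{\left(\left(-2533 - 8373\right) - 15932\right) - 22966} = \sqrt{\left(-10906 - 15932\right) - 22966} = \sqrt{-26838 - 22966} = \sqrt{-49804} = 2 i \sqrt{12451}$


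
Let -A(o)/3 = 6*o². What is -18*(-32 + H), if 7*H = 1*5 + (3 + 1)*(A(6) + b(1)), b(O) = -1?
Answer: 50670/7 ≈ 7238.6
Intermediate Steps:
A(o) = -18*o²
H = -2591/7 (H = (1*5 + (3 + 1)*(-18*6² - 1))/7 = (5 + 4*(-18*36 - 1))/7 = (5 + 4*(-648 - 1))/7 = (5 + 4*(-649))/7 = (5 - 2596)/7 = (⅐)*(-2591) = -2591/7 ≈ -370.14)
-18*(-32 + H) = -18*(-32 - 2591/7) = -18*(-2815/7) = 50670/7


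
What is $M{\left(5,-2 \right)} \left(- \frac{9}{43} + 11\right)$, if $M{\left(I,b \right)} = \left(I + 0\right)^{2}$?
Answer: $\frac{11600}{43} \approx 269.77$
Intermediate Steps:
$M{\left(I,b \right)} = I^{2}$
$M{\left(5,-2 \right)} \left(- \frac{9}{43} + 11\right) = 5^{2} \left(- \frac{9}{43} + 11\right) = 25 \left(\left(-9\right) \frac{1}{43} + 11\right) = 25 \left(- \frac{9}{43} + 11\right) = 25 \cdot \frac{464}{43} = \frac{11600}{43}$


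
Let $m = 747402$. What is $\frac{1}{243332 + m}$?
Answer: $\frac{1}{990734} \approx 1.0094 \cdot 10^{-6}$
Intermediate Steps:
$\frac{1}{243332 + m} = \frac{1}{243332 + 747402} = \frac{1}{990734}$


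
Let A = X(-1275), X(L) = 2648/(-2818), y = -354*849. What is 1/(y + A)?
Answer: -1409/423470638 ≈ -3.3273e-6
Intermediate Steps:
y = -300546
X(L) = -1324/1409 (X(L) = 2648*(-1/2818) = -1324/1409)
A = -1324/1409 ≈ -0.93967
1/(y + A) = 1/(-300546 - 1324/1409) = 1/(-423470638/1409) = -1409/423470638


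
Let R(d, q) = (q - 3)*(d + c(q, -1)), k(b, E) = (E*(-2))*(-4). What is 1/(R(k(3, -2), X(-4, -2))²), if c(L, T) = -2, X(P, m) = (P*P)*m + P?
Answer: 1/492804 ≈ 2.0292e-6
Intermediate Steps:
X(P, m) = P + m*P² (X(P, m) = P²*m + P = m*P² + P = P + m*P²)
k(b, E) = 8*E (k(b, E) = -2*E*(-4) = 8*E)
R(d, q) = (-3 + q)*(-2 + d) (R(d, q) = (q - 3)*(d - 2) = (-3 + q)*(-2 + d))
1/(R(k(3, -2), X(-4, -2))²) = 1/((6 - 24*(-2) - (-8)*(1 - 4*(-2)) + (8*(-2))*(-4*(1 - 4*(-2))))²) = 1/((6 - 3*(-16) - (-8)*(1 + 8) - (-64)*(1 + 8))²) = 1/((6 + 48 - (-8)*9 - (-64)*9)²) = 1/((6 + 48 - 2*(-36) - 16*(-36))²) = 1/((6 + 48 + 72 + 576)²) = 1/(702²) = 1/492804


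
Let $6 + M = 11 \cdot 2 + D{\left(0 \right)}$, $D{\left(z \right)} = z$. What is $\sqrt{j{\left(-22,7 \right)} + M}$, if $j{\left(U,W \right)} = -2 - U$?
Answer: $6$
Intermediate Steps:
$M = 16$ ($M = -6 + \left(11 \cdot 2 + 0\right) = -6 + \left(22 + 0\right) = -6 + 22 = 16$)
$\sqrt{j{\left(-22,7 \right)} + M} = \sqrt{\left(-2 - -22\right) + 16} = \sqrt{\left(-2 + 22\right) + 16} = \sqrt{20 + 16} = \sqrt{36} = 6$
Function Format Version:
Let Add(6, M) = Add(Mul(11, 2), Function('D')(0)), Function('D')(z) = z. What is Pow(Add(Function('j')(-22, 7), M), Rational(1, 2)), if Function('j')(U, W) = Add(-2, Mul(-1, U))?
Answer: 6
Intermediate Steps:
M = 16 (M = Add(-6, Add(Mul(11, 2), 0)) = Add(-6, Add(22, 0)) = Add(-6, 22) = 16)
Pow(Add(Function('j')(-22, 7), M), Rational(1, 2)) = Pow(Add(Add(-2, Mul(-1, -22)), 16), Rational(1, 2)) = Pow(Add(Add(-2, 22), 16), Rational(1, 2)) = Pow(Add(20, 16), Rational(1, 2)) = Pow(36, Rational(1, 2)) = 6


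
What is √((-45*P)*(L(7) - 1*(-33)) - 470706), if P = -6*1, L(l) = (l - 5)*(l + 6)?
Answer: 2*I*√113694 ≈ 674.37*I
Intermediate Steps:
L(l) = (-5 + l)*(6 + l)
P = -6
√((-45*P)*(L(7) - 1*(-33)) - 470706) = √((-45*(-6))*((-30 + 7 + 7²) - 1*(-33)) - 470706) = √(270*((-30 + 7 + 49) + 33) - 470706) = √(270*(26 + 33) - 470706) = √(270*59 - 470706) = √(15930 - 470706) = √(-454776) = 2*I*√113694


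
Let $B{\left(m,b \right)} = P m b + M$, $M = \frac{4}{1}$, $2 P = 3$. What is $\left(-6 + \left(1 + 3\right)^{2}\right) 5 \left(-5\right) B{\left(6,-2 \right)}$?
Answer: $3500$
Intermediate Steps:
$P = \frac{3}{2}$ ($P = \frac{1}{2} \cdot 3 = \frac{3}{2} \approx 1.5$)
$M = 4$ ($M = 4 \cdot 1 = 4$)
$B{\left(m,b \right)} = 4 + \frac{3 b m}{2}$ ($B{\left(m,b \right)} = \frac{3 m}{2} b + 4 = \frac{3 b m}{2} + 4 = 4 + \frac{3 b m}{2}$)
$\left(-6 + \left(1 + 3\right)^{2}\right) 5 \left(-5\right) B{\left(6,-2 \right)} = \left(-6 + \left(1 + 3\right)^{2}\right) 5 \left(-5\right) \left(4 + \frac{3}{2} \left(-2\right) 6\right) = \left(-6 + 4^{2}\right) \left(- 25 \left(4 - 18\right)\right) = \left(-6 + 16\right) \left(\left(-25\right) \left(-14\right)\right) = 10 \cdot 350 = 3500$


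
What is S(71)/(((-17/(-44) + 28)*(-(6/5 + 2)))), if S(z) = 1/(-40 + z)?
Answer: -55/154876 ≈ -0.00035512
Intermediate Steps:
S(71)/(((-17/(-44) + 28)*(-(6/5 + 2)))) = 1/((-40 + 71)*(((-17/(-44) + 28)*(-(6/5 + 2))))) = 1/(31*(((-17*(-1/44) + 28)*(-(6*(⅕) + 2))))) = 1/(31*(((17/44 + 28)*(-(6/5 + 2))))) = 1/(31*((1249*(-1*16/5)/44))) = 1/(31*(((1249/44)*(-16/5)))) = 1/(31*(-4996/55)) = (1/31)*(-55/4996) = -55/154876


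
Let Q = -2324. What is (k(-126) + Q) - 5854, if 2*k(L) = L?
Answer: -8241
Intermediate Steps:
k(L) = L/2
(k(-126) + Q) - 5854 = ((½)*(-126) - 2324) - 5854 = (-63 - 2324) - 5854 = -2387 - 5854 = -8241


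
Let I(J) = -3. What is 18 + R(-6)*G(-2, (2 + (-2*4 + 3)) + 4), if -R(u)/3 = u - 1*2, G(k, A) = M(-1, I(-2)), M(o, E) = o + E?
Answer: -78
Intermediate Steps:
M(o, E) = E + o
G(k, A) = -4 (G(k, A) = -3 - 1 = -4)
R(u) = 6 - 3*u (R(u) = -3*(u - 1*2) = -3*(u - 2) = -3*(-2 + u) = 6 - 3*u)
18 + R(-6)*G(-2, (2 + (-2*4 + 3)) + 4) = 18 + (6 - 3*(-6))*(-4) = 18 + (6 + 18)*(-4) = 18 + 24*(-4) = 18 - 96 = -78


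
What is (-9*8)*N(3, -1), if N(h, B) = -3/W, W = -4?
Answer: -54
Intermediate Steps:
N(h, B) = 3/4 (N(h, B) = -3/(-4) = -3*(-1/4) = 3/4)
(-9*8)*N(3, -1) = -9*8*(3/4) = -72*3/4 = -54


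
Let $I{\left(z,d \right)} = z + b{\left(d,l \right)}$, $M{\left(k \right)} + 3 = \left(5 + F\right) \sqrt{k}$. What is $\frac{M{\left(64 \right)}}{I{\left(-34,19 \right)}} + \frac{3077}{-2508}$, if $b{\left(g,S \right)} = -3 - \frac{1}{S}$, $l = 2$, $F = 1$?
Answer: $- \frac{30433}{12540} \approx -2.4269$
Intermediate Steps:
$M{\left(k \right)} = -3 + 6 \sqrt{k}$ ($M{\left(k \right)} = -3 + \left(5 + 1\right) \sqrt{k} = -3 + 6 \sqrt{k}$)
$I{\left(z,d \right)} = - \frac{7}{2} + z$ ($I{\left(z,d \right)} = z - \frac{7}{2} = - \frac{7}{2} + z$)
$\frac{M{\left(64 \right)}}{I{\left(-34,19 \right)}} + \frac{3077}{-2508} = \frac{-3 + 6 \sqrt{64}}{- \frac{7}{2} - 34} + \frac{3077}{-2508} = \frac{-3 + 6 \cdot 8}{- \frac{75}{2}} + 3077 \left(- \frac{1}{2508}\right) = \left(-3 + 48\right) \left(- \frac{2}{75}\right) - \frac{3077}{2508} = 45 \left(- \frac{2}{75}\right) - \frac{3077}{2508} = - \frac{6}{5} - \frac{3077}{2508} = - \frac{30433}{12540}$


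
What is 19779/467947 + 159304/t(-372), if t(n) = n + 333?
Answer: -74545057507/18249933 ≈ -4084.7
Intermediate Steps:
t(n) = 333 + n
19779/467947 + 159304/t(-372) = 19779/467947 + 159304/(333 - 372) = 19779*(1/467947) + 159304/(-39) = 19779/467947 + 159304*(-1/39) = 19779/467947 - 159304/39 = -74545057507/18249933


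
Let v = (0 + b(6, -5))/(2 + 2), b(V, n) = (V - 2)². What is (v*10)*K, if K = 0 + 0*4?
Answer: 0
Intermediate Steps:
K = 0 (K = 0 + 0 = 0)
b(V, n) = (-2 + V)²
v = 4 (v = (0 + (-2 + 6)²)/(2 + 2) = (0 + 4²)/4 = (0 + 16)*(¼) = 16*(¼) = 4)
(v*10)*K = (4*10)*0 = 40*0 = 0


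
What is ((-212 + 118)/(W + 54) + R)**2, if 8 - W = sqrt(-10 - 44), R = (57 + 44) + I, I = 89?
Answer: 2*(3330510*sqrt(6) + 33653299*I)/(186*sqrt(6) + 1895*I) ≈ 35534.0 - 66.809*I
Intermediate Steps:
R = 190 (R = (57 + 44) + 89 = 101 + 89 = 190)
W = 8 - 3*I*sqrt(6) (W = 8 - sqrt(-10 - 44) = 8 - sqrt(-54) = 8 - 3*I*sqrt(6) ≈ 8.0 - 7.3485*I)
((-212 + 118)/(W + 54) + R)**2 = ((-212 + 118)/((8 - 3*I*sqrt(6)) + 54) + 190)**2 = (-94/(62 - 3*I*sqrt(6)) + 190)**2 = (190 - 94/(62 - 3*I*sqrt(6)))**2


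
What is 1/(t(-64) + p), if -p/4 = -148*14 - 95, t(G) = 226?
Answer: 1/8894 ≈ 0.00011244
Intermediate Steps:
p = 8668 (p = -4*(-148*14 - 95) = -4*(-2072 - 95) = -4*(-2167) = 8668)
1/(t(-64) + p) = 1/(226 + 8668) = 1/8894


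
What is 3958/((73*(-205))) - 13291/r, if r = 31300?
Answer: -64557043/93680900 ≈ -0.68912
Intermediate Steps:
3958/((73*(-205))) - 13291/r = 3958/((73*(-205))) - 13291/31300 = 3958/(-14965) - 13291*1/31300 = 3958*(-1/14965) - 13291/31300 = -3958/14965 - 13291/31300 = -64557043/93680900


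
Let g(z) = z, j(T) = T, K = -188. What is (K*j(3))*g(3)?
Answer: -1692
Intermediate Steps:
(K*j(3))*g(3) = -188*3*3 = -564*3 = -1692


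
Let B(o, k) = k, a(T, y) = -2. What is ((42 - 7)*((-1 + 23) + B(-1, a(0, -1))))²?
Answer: 490000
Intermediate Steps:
((42 - 7)*((-1 + 23) + B(-1, a(0, -1))))² = ((42 - 7)*((-1 + 23) - 2))² = (35*(22 - 2))² = (35*20)² = 700² = 490000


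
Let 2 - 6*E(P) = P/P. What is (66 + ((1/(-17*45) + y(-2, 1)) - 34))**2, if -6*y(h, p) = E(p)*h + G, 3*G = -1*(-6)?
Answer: 2355452089/2340900 ≈ 1006.2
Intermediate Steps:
E(P) = 1/6 (E(P) = 1/3 - P/(6*P) = 1/3 - 1/6*1 = 1/3 - 1/6 = 1/6)
G = 2 (G = (-1*(-6))/3 = (1/3)*6 = 2)
y(h, p) = -1/3 - h/36 (y(h, p) = -(h/6 + 2)/6 = -(2 + h/6)/6 = -1/3 - h/36)
(66 + ((1/(-17*45) + y(-2, 1)) - 34))**2 = (66 + ((1/(-17*45) + (-1/3 - 1/36*(-2))) - 34))**2 = (66 + ((-1/17*1/45 + (-1/3 + 1/18)) - 34))**2 = (66 + ((-1/765 - 5/18) - 34))**2 = (66 + (-427/1530 - 34))**2 = (66 - 52447/1530)**2 = (48533/1530)**2 = 2355452089/2340900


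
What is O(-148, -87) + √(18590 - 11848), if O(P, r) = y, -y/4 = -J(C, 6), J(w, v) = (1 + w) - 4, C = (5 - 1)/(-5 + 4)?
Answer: -28 + √6742 ≈ 54.110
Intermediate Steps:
C = -4 (C = 4/(-1) = 4*(-1) = -4)
J(w, v) = -3 + w
y = -28 (y = -(-4)*(-3 - 4) = -(-4)*(-7) = -4*7 = -28)
O(P, r) = -28
O(-148, -87) + √(18590 - 11848) = -28 + √(18590 - 11848) = -28 + √6742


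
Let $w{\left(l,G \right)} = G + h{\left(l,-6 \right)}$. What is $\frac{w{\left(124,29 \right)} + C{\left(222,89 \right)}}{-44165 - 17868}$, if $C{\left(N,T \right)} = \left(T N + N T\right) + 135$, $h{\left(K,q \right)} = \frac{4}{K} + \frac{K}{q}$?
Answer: $- \frac{3688321}{5769069} \approx -0.63933$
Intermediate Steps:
$C{\left(N,T \right)} = 135 + 2 N T$ ($C{\left(N,T \right)} = \left(N T + N T\right) + 135 = 2 N T + 135 = 135 + 2 N T$)
$w{\left(l,G \right)} = G + \frac{4}{l} - \frac{l}{6}$ ($w{\left(l,G \right)} = G + \left(\frac{4}{l} + \frac{l}{-6}\right) = G + \left(\frac{4}{l} + l \left(- \frac{1}{6}\right)\right) = G - \left(- \frac{4}{l} + \frac{l}{6}\right) = G + \frac{4}{l} - \frac{l}{6}$)
$\frac{w{\left(124,29 \right)} + C{\left(222,89 \right)}}{-44165 - 17868} = \frac{\left(29 + \frac{4}{124} - \frac{62}{3}\right) + \left(135 + 2 \cdot 222 \cdot 89\right)}{-44165 - 17868} = \frac{\left(29 + 4 \cdot \frac{1}{124} - \frac{62}{3}\right) + \left(135 + 39516\right)}{-62033} = \left(\left(29 + \frac{1}{31} - \frac{62}{3}\right) + 39651\right) \left(- \frac{1}{62033}\right) = \left(\frac{778}{93} + 39651\right) \left(- \frac{1}{62033}\right) = \frac{3688321}{93} \left(- \frac{1}{62033}\right) = - \frac{3688321}{5769069}$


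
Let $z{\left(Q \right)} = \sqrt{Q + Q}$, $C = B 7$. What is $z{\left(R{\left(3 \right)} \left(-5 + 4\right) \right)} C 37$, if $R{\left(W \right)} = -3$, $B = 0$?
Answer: $0$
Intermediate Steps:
$C = 0$ ($C = 0 \cdot 7 = 0$)
$z{\left(Q \right)} = \sqrt{2} \sqrt{Q}$ ($z{\left(Q \right)} = \sqrt{2 Q} = \sqrt{2} \sqrt{Q}$)
$z{\left(R{\left(3 \right)} \left(-5 + 4\right) \right)} C 37 = \sqrt{2} \sqrt{- 3 \left(-5 + 4\right)} 0 \cdot 37 = \sqrt{2} \sqrt{\left(-3\right) \left(-1\right)} 0 \cdot 37 = \sqrt{2} \sqrt{3} \cdot 0 \cdot 37 = \sqrt{6} \cdot 0 \cdot 37 = 0 \cdot 37 = 0$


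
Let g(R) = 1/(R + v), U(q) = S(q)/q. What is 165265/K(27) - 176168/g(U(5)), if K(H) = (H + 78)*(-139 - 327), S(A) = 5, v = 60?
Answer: -105162815981/9786 ≈ -1.0746e+7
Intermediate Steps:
U(q) = 5/q
K(H) = -36348 - 466*H (K(H) = (78 + H)*(-466) = -36348 - 466*H)
g(R) = 1/(60 + R) (g(R) = 1/(R + 60) = 1/(60 + R))
165265/K(27) - 176168/g(U(5)) = 165265/(-36348 - 466*27) - 176168/(1/(60 + 5/5)) = 165265/(-36348 - 12582) - 176168/(1/(60 + 5*(⅕))) = 165265/(-48930) - 176168/(1/(60 + 1)) = 165265*(-1/48930) - 176168/(1/61) = -33053/9786 - 176168/1/61 = -33053/9786 - 176168*61 = -33053/9786 - 10746248 = -105162815981/9786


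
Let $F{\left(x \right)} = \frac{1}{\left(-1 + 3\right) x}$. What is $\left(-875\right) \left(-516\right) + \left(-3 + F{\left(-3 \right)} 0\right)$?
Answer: $451497$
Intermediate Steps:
$F{\left(x \right)} = \frac{1}{2 x}$
$\left(-875\right) \left(-516\right) + \left(-3 + F{\left(-3 \right)} 0\right) = \left(-875\right) \left(-516\right) - \left(3 - \frac{1}{2 \left(-3\right)} 0\right) = 451500 - \left(3 - \frac{1}{2} \left(- \frac{1}{3}\right) 0\right) = 451500 - 3 = 451497$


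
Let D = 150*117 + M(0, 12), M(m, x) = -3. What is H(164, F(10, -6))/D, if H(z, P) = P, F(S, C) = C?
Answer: -2/5849 ≈ -0.00034194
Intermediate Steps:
D = 17547 (D = 150*117 - 3 = 17550 - 3 = 17547)
H(164, F(10, -6))/D = -6/17547 = -6*1/17547 = -2/5849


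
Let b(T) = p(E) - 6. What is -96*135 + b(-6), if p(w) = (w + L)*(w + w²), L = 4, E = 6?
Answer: -12546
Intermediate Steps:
p(w) = (4 + w)*(w + w²) (p(w) = (w + 4)*(w + w²) = (4 + w)*(w + w²))
b(T) = 414 (b(T) = 6*(4 + 6² + 5*6) - 6 = 6*(4 + 36 + 30) - 6 = 6*70 - 6 = 420 - 6 = 414)
-96*135 + b(-6) = -96*135 + 414 = -12960 + 414 = -12546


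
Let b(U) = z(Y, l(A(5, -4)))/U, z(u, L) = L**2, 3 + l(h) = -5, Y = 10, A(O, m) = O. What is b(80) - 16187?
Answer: -80931/5 ≈ -16186.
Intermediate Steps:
l(h) = -8 (l(h) = -3 - 5 = -8)
b(U) = 64/U (b(U) = (-8)**2/U = 64/U)
b(80) - 16187 = 64/80 - 16187 = 64*(1/80) - 16187 = 4/5 - 16187 = -80931/5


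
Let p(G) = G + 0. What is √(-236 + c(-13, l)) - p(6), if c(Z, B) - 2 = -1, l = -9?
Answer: -6 + I*√235 ≈ -6.0 + 15.33*I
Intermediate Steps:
p(G) = G
c(Z, B) = 1 (c(Z, B) = 2 - 1 = 1)
√(-236 + c(-13, l)) - p(6) = √(-236 + 1) - 1*6 = √(-235) - 6 = I*√235 - 6 = -6 + I*√235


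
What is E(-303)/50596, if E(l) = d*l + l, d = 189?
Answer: -28785/25298 ≈ -1.1378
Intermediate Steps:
E(l) = 190*l (E(l) = 189*l + l = 190*l)
E(-303)/50596 = (190*(-303))/50596 = -57570*1/50596 = -28785/25298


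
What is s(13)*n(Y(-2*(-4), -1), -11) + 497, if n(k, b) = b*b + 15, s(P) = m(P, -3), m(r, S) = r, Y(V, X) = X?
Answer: 2265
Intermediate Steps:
s(P) = P
n(k, b) = 15 + b² (n(k, b) = b² + 15 = 15 + b²)
s(13)*n(Y(-2*(-4), -1), -11) + 497 = 13*(15 + (-11)²) + 497 = 13*(15 + 121) + 497 = 13*136 + 497 = 1768 + 497 = 2265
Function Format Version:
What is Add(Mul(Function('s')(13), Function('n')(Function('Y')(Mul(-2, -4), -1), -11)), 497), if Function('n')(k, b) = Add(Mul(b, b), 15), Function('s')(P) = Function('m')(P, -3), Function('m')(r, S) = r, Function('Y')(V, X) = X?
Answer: 2265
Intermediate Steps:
Function('s')(P) = P
Function('n')(k, b) = Add(15, Pow(b, 2)) (Function('n')(k, b) = Add(Pow(b, 2), 15) = Add(15, Pow(b, 2)))
Add(Mul(Function('s')(13), Function('n')(Function('Y')(Mul(-2, -4), -1), -11)), 497) = Add(Mul(13, Add(15, Pow(-11, 2))), 497) = Add(Mul(13, Add(15, 121)), 497) = Add(Mul(13, 136), 497) = Add(1768, 497) = 2265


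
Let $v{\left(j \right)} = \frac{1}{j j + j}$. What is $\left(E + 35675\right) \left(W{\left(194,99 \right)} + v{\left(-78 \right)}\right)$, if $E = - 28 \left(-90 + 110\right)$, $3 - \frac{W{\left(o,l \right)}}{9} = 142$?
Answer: $- \frac{87945576025}{2002} \approx -4.3929 \cdot 10^{7}$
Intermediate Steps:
$W{\left(o,l \right)} = -1251$ ($W{\left(o,l \right)} = 27 - 1278 = -1251$)
$E = -560$ ($E = \left(-28\right) 20 = -560$)
$v{\left(j \right)} = \frac{1}{j + j^{2}}$ ($v{\left(j \right)} = \frac{1}{j^{2} + j} = \frac{1}{j + j^{2}}$)
$\left(E + 35675\right) \left(W{\left(194,99 \right)} + v{\left(-78 \right)}\right) = \left(-560 + 35675\right) \left(-1251 + \frac{1}{\left(-78\right) \left(1 - 78\right)}\right) = 35115 \left(-1251 - \frac{1}{78 \left(-77\right)}\right) = 35115 \left(-1251 - - \frac{1}{6006}\right) = 35115 \left(-1251 + \frac{1}{6006}\right) = 35115 \left(- \frac{7513505}{6006}\right) = - \frac{87945576025}{2002}$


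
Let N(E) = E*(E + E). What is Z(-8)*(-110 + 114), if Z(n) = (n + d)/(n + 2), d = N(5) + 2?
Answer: -88/3 ≈ -29.333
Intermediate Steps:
N(E) = 2*E² (N(E) = E*(2*E) = 2*E²)
d = 52 (d = 2*5² + 2 = 2*25 + 2 = 50 + 2 = 52)
Z(n) = (52 + n)/(2 + n) (Z(n) = (n + 52)/(n + 2) = (52 + n)/(2 + n))
Z(-8)*(-110 + 114) = ((52 - 8)/(2 - 8))*(-110 + 114) = (44/(-6))*4 = -⅙*44*4 = -22/3*4 = -88/3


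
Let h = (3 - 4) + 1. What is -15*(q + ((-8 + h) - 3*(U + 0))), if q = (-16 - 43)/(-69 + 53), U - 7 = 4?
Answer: 8955/16 ≈ 559.69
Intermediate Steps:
U = 11 (U = 7 + 4 = 11)
h = 0 (h = -1 + 1 = 0)
q = 59/16 (q = -59/(-16) = -59*(-1/16) = 59/16 ≈ 3.6875)
-15*(q + ((-8 + h) - 3*(U + 0))) = -15*(59/16 + ((-8 + 0) - 3*(11 + 0))) = -15*(59/16 + (-8 - 3*11)) = -15*(59/16 + (-8 - 33)) = -15*(59/16 - 41) = -15*(-597/16) = 8955/16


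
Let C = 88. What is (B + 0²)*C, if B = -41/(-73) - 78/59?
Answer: -288200/4307 ≈ -66.914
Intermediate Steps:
B = -3275/4307 (B = -41*(-1/73) - 78*1/59 = 41/73 - 78/59 = -3275/4307 ≈ -0.76039)
(B + 0²)*C = (-3275/4307 + 0²)*88 = (-3275/4307 + 0)*88 = -3275/4307*88 = -288200/4307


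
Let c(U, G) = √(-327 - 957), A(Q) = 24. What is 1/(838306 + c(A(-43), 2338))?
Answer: 419153/351378475460 - I*√321/351378475460 ≈ 1.1929e-6 - 5.0989e-11*I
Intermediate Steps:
c(U, G) = 2*I*√321 (c(U, G) = √(-1284) = 2*I*√321)
1/(838306 + c(A(-43), 2338)) = 1/(838306 + 2*I*√321)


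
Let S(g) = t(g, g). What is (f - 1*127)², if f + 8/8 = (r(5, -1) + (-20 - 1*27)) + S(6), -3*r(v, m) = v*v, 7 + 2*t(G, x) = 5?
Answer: 305809/9 ≈ 33979.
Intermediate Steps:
t(G, x) = -1 (t(G, x) = -7/2 + (½)*5 = -7/2 + 5/2 = -1)
S(g) = -1
r(v, m) = -v²/3 (r(v, m) = -v*v/3 = -v²/3)
f = -172/3 (f = -1 + ((-⅓*5² + (-20 - 1*27)) - 1) = -1 + ((-⅓*25 + (-20 - 27)) - 1) = -1 + ((-25/3 - 47) - 1) = -1 + (-166/3 - 1) = -1 - 169/3 = -172/3 ≈ -57.333)
(f - 1*127)² = (-172/3 - 1*127)² = (-172/3 - 127)² = (-553/3)² = 305809/9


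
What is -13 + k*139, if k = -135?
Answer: -18778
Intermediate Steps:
-13 + k*139 = -13 - 135*139 = -13 - 18765 = -18778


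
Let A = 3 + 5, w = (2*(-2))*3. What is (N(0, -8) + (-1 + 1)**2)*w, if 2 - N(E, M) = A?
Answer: 72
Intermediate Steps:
w = -12 (w = -4*3 = -12)
A = 8
N(E, M) = -6 (N(E, M) = 2 - 1*8 = 2 - 8 = -6)
(N(0, -8) + (-1 + 1)**2)*w = (-6 + (-1 + 1)**2)*(-12) = (-6 + 0**2)*(-12) = (-6 + 0)*(-12) = -6*(-12) = 72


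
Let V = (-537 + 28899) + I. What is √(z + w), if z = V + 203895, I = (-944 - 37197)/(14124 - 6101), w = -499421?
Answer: I*√17197259686999/8023 ≈ 516.88*I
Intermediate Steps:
I = -38141/8023 ≈ -4.7540
V = 227510185/8023 (V = (-537 + 28899) - 38141/8023 = 28362 - 38141/8023 = 227510185/8023 ≈ 28357.)
z = 1863359770/8023 (z = 227510185/8023 + 203895 = 1863359770/8023 ≈ 2.3225e+5)
√(z + w) = √(1863359770/8023 - 499421) = √(-2143494913/8023) = I*√17197259686999/8023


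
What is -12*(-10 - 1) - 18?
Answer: 114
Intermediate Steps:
-12*(-10 - 1) - 18 = -12*(-11) - 18 = 132 - 18 = 114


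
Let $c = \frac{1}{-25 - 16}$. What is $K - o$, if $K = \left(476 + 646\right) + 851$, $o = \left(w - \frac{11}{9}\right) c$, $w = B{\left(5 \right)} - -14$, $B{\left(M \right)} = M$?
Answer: $\frac{728197}{369} \approx 1973.4$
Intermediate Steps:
$c = - \frac{1}{41}$ ($c = \frac{1}{-41} = - \frac{1}{41} \approx -0.02439$)
$w = 19$ ($w = 5 - -14 = 5 + 14 = 19$)
$o = - \frac{160}{369}$ ($o = \left(19 - \frac{11}{9}\right) \left(- \frac{1}{41}\right) = \frac{160}{9} \left(- \frac{1}{41}\right) = - \frac{160}{369} \approx -0.4336$)
$K = 1973$ ($K = 1122 + 851 = 1973$)
$K - o = 1973 - - \frac{160}{369} = 1973 + \frac{160}{369} = \frac{728197}{369}$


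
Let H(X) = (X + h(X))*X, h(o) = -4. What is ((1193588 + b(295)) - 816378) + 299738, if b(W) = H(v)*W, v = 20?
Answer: 771348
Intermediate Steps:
H(X) = X*(-4 + X) (H(X) = (X - 4)*X = (-4 + X)*X = X*(-4 + X))
b(W) = 320*W (b(W) = (20*(-4 + 20))*W = (20*16)*W = 320*W)
((1193588 + b(295)) - 816378) + 299738 = ((1193588 + 320*295) - 816378) + 299738 = ((1193588 + 94400) - 816378) + 299738 = (1287988 - 816378) + 299738 = 471610 + 299738 = 771348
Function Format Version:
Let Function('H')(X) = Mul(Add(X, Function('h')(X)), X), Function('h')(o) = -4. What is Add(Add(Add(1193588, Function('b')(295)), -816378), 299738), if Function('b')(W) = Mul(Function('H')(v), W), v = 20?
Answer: 771348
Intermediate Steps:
Function('H')(X) = Mul(X, Add(-4, X)) (Function('H')(X) = Mul(Add(X, -4), X) = Mul(Add(-4, X), X) = Mul(X, Add(-4, X)))
Function('b')(W) = Mul(320, W) (Function('b')(W) = Mul(Mul(20, Add(-4, 20)), W) = Mul(Mul(20, 16), W) = Mul(320, W))
Add(Add(Add(1193588, Function('b')(295)), -816378), 299738) = Add(Add(Add(1193588, Mul(320, 295)), -816378), 299738) = Add(Add(Add(1193588, 94400), -816378), 299738) = Add(Add(1287988, -816378), 299738) = Add(471610, 299738) = 771348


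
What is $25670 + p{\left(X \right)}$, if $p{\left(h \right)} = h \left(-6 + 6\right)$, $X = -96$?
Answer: $25670$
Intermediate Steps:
$p{\left(h \right)} = 0$ ($p{\left(h \right)} = h 0 = 0$)
$25670 + p{\left(X \right)} = 25670 + 0 = 25670$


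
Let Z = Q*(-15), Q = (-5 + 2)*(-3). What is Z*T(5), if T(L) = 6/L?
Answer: -162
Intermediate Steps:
Q = 9 (Q = -3*(-3) = 9)
Z = -135 (Z = 9*(-15) = -135)
Z*T(5) = -810/5 = -135*6/5 = -162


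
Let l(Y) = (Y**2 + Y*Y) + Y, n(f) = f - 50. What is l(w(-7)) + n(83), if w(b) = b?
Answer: 124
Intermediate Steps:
n(f) = -50 + f
l(Y) = Y + 2*Y**2 (l(Y) = (Y**2 + Y**2) + Y = 2*Y**2 + Y = Y + 2*Y**2)
l(w(-7)) + n(83) = -7*(1 + 2*(-7)) + (-50 + 83) = -7*(1 - 14) + 33 = -7*(-13) + 33 = 91 + 33 = 124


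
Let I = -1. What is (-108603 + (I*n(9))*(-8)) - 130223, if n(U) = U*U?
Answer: -238178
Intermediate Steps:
n(U) = U²
(-108603 + (I*n(9))*(-8)) - 130223 = (-108603 - 1*9²*(-8)) - 130223 = (-108603 - 1*81*(-8)) - 130223 = (-108603 - 81*(-8)) - 130223 = (-108603 + 648) - 130223 = -107955 - 130223 = -238178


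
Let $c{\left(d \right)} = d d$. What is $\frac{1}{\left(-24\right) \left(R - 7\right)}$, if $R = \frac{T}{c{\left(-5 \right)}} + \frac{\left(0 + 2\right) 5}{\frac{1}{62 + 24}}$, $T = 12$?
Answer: $- \frac{25}{512088} \approx -4.882 \cdot 10^{-5}$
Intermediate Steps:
$c{\left(d \right)} = d^{2}$
$R = \frac{21512}{25}$ ($R = \frac{12}{\left(-5\right)^{2}} + \frac{\left(0 + 2\right) 5}{\frac{1}{62 + 24}} = \frac{12}{25} + \frac{2 \cdot 5}{\frac{1}{86}} = 12 \cdot \frac{1}{25} + 10 \frac{1}{\frac{1}{86}} = \frac{12}{25} + 10 \cdot 86 = \frac{12}{25} + 860 = \frac{21512}{25} \approx 860.48$)
$\frac{1}{\left(-24\right) \left(R - 7\right)} = \frac{1}{\left(-24\right) \left(\frac{21512}{25} - 7\right)} = \frac{1}{\left(-24\right) \frac{21337}{25}} = \frac{1}{- \frac{512088}{25}} = - \frac{25}{512088}$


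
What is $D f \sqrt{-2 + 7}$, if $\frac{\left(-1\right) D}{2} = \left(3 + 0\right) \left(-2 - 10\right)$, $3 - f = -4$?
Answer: $504 \sqrt{5} \approx 1127.0$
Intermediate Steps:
$f = 7$ ($f = 3 - -4 = 3 + 4 = 7$)
$D = 72$ ($D = - 2 \left(3 + 0\right) \left(-2 - 10\right) = - 2 \cdot 3 \left(-12\right) = \left(-2\right) \left(-36\right) = 72$)
$D f \sqrt{-2 + 7} = 72 \cdot 7 \sqrt{-2 + 7} = 504 \sqrt{5}$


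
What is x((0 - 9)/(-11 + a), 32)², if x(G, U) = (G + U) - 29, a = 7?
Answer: 441/16 ≈ 27.563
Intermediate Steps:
x(G, U) = -29 + G + U
x((0 - 9)/(-11 + a), 32)² = (-29 + (0 - 9)/(-11 + 7) + 32)² = (-29 - 9/(-4) + 32)² = (-29 - 9*(-¼) + 32)² = (-29 + 9/4 + 32)² = (21/4)² = 441/16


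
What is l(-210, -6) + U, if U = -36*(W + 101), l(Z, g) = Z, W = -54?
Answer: -1902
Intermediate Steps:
U = -1692 (U = -36*(-54 + 101) = -36*47 = -1692)
l(-210, -6) + U = -210 - 1692 = -1902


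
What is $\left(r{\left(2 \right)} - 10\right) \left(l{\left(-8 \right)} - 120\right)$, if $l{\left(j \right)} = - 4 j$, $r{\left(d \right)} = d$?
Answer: $704$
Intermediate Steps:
$\left(r{\left(2 \right)} - 10\right) \left(l{\left(-8 \right)} - 120\right) = \left(2 - 10\right) \left(\left(-4\right) \left(-8\right) - 120\right) = \left(2 - 10\right) \left(32 - 120\right) = \left(-8\right) \left(-88\right) = 704$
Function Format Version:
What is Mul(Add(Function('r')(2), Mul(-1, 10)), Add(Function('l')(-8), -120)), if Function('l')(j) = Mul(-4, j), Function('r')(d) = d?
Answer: 704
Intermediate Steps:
Mul(Add(Function('r')(2), Mul(-1, 10)), Add(Function('l')(-8), -120)) = Mul(Add(2, Mul(-1, 10)), Add(Mul(-4, -8), -120)) = Mul(Add(2, -10), Add(32, -120)) = Mul(-8, -88) = 704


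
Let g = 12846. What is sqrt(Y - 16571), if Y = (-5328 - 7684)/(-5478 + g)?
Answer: I*sqrt(56230798470)/1842 ≈ 128.74*I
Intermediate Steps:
Y = -3253/1842 (Y = (-5328 - 7684)/(-5478 + 12846) = -13012/7368 = -13012*1/7368 = -3253/1842 ≈ -1.7660)
sqrt(Y - 16571) = sqrt(-3253/1842 - 16571) = sqrt(-30527035/1842) = I*sqrt(56230798470)/1842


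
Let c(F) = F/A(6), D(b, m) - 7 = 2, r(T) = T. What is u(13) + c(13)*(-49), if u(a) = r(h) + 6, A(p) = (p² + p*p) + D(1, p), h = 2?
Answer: 11/81 ≈ 0.13580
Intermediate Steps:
D(b, m) = 9 (D(b, m) = 7 + 2 = 9)
A(p) = 9 + 2*p² (A(p) = (p² + p*p) + 9 = (p² + p²) + 9 = 2*p² + 9 = 9 + 2*p²)
c(F) = F/81 (c(F) = F/(9 + 2*6²) = F/(9 + 2*36) = F/(9 + 72) = F/81)
u(a) = 8 (u(a) = 2 + 6 = 8)
u(13) + c(13)*(-49) = 8 + ((1/81)*13)*(-49) = 8 + (13/81)*(-49) = 8 - 637/81 = 11/81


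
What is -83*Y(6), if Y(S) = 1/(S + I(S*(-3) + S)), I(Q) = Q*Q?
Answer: -83/150 ≈ -0.55333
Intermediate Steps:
I(Q) = Q²
Y(S) = 1/(S + 4*S²) (Y(S) = 1/(S + (S*(-3) + S)²) = 1/(S + (-3*S + S)²) = 1/(S + (-2*S)²) = 1/(S + 4*S²))
-83*Y(6) = -83/(6*(1 + 4*6)) = -83/(6*(1 + 24)) = -83/(6*25) = -83*1/150 = -83/150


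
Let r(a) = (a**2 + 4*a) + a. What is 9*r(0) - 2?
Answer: -2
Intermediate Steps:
r(a) = a**2 + 5*a
9*r(0) - 2 = 9*(0*(5 + 0)) - 2 = 9*(0*5) - 2 = 9*0 - 2 = 0 - 2 = -2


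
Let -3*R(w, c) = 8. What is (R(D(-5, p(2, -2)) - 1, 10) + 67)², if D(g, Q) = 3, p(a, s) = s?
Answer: 37249/9 ≈ 4138.8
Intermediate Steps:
R(w, c) = -8/3 (R(w, c) = -⅓*8 = -8/3)
(R(D(-5, p(2, -2)) - 1, 10) + 67)² = (-8/3 + 67)² = (193/3)² = 37249/9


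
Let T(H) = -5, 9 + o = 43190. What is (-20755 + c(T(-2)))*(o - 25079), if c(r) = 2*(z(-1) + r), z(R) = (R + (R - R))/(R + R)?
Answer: -375869928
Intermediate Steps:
o = 43181 (o = -9 + 43190 = 43181)
z(R) = ½ (z(R) = (R + 0)/((2*R)) = R*(1/(2*R)) = ½)
c(r) = 1 + 2*r (c(r) = 2*(½ + r) = 1 + 2*r)
(-20755 + c(T(-2)))*(o - 25079) = (-20755 + (1 + 2*(-5)))*(43181 - 25079) = (-20755 + (1 - 10))*18102 = (-20755 - 9)*18102 = -20764*18102 = -375869928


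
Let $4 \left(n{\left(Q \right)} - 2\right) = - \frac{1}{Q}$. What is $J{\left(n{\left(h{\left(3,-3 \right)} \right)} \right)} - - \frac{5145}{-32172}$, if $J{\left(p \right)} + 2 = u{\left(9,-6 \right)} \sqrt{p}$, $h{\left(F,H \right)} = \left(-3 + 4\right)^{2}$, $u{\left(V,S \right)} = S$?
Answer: $- \frac{3309}{1532} - 3 \sqrt{7} \approx -10.097$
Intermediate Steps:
$h{\left(F,H \right)} = 1$ ($h{\left(F,H \right)} = 1^{2} = 1$)
$n{\left(Q \right)} = 2 - \frac{1}{4 Q}$ ($n{\left(Q \right)} = 2 + \frac{\left(-1\right) \frac{1}{Q}}{4} = 2 - \frac{1}{4 Q}$)
$J{\left(p \right)} = -2 - 6 \sqrt{p}$
$J{\left(n{\left(h{\left(3,-3 \right)} \right)} \right)} - - \frac{5145}{-32172} = \left(-2 - 6 \sqrt{2 - \frac{1}{4 \cdot 1}}\right) - - \frac{5145}{-32172} = \left(-2 - 6 \sqrt{2 - \frac{1}{4}}\right) - \left(-5145\right) \left(- \frac{1}{32172}\right) = \left(-2 - 6 \sqrt{2 - \frac{1}{4}}\right) - \frac{245}{1532} = \left(-2 - 6 \sqrt{\frac{7}{4}}\right) - \frac{245}{1532} = \left(-2 - 6 \frac{\sqrt{7}}{2}\right) - \frac{245}{1532} = \left(-2 - 3 \sqrt{7}\right) - \frac{245}{1532} = - \frac{3309}{1532} - 3 \sqrt{7}$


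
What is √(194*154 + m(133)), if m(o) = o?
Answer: √30009 ≈ 173.23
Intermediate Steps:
√(194*154 + m(133)) = √(194*154 + 133) = √(29876 + 133) = √30009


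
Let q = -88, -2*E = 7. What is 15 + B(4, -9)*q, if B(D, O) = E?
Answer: 323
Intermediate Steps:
E = -7/2 (E = -1/2*7 = -7/2 ≈ -3.5000)
B(D, O) = -7/2
15 + B(4, -9)*q = 15 - 7/2*(-88) = 15 + 308 = 323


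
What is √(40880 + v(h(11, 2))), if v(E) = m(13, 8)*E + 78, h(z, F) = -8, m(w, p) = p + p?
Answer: √40830 ≈ 202.06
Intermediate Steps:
m(w, p) = 2*p
v(E) = 78 + 16*E (v(E) = (2*8)*E + 78 = 16*E + 78 = 78 + 16*E)
√(40880 + v(h(11, 2))) = √(40880 + (78 + 16*(-8))) = √(40880 + (78 - 128)) = √(40880 - 50) = √40830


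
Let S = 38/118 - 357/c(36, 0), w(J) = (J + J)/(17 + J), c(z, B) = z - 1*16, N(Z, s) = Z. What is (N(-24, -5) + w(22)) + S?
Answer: -1859197/46020 ≈ -40.400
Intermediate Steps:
c(z, B) = -16 + z (c(z, B) = z - 16 = -16 + z)
w(J) = 2*J/(17 + J) (w(J) = (2*J)/(17 + J) = 2*J/(17 + J))
S = -20683/1180 (S = 38/118 - 357/(-16 + 36) = 38*(1/118) - 357/20 = 19/59 - 357*1/20 = 19/59 - 357/20 = -20683/1180 ≈ -17.528)
(N(-24, -5) + w(22)) + S = (-24 + 2*22/(17 + 22)) - 20683/1180 = (-24 + 2*22/39) - 20683/1180 = (-24 + 2*22*(1/39)) - 20683/1180 = (-24 + 44/39) - 20683/1180 = -892/39 - 20683/1180 = -1859197/46020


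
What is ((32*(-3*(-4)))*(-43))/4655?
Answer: -16512/4655 ≈ -3.5472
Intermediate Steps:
((32*(-3*(-4)))*(-43))/4655 = ((32*12)*(-43))*(1/4655) = (384*(-43))*(1/4655) = -16512*1/4655 = -16512/4655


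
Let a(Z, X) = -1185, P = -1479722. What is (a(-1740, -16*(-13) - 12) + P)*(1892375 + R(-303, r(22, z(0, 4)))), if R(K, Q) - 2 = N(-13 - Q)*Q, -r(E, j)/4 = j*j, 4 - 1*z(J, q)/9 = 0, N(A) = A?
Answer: 36895445836909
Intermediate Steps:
z(J, q) = 36 (z(J, q) = 36 - 9*0 = 36 + 0 = 36)
r(E, j) = -4*j**2 (r(E, j) = -4*j*j = -4*j**2)
R(K, Q) = 2 + Q*(-13 - Q) (R(K, Q) = 2 + (-13 - Q)*Q = 2 + Q*(-13 - Q))
(a(-1740, -16*(-13) - 12) + P)*(1892375 + R(-303, r(22, z(0, 4)))) = (-1185 - 1479722)*(1892375 + (2 - (-4*36**2)*(13 - 4*36**2))) = -1480907*(1892375 + (2 - (-4*1296)*(13 - 4*1296))) = -1480907*(1892375 + (2 - 1*(-5184)*(13 - 5184))) = -1480907*(1892375 + (2 - 1*(-5184)*(-5171))) = -1480907*(1892375 + (2 - 26806464)) = -1480907*(1892375 - 26806462) = -1480907*(-24914087) = 36895445836909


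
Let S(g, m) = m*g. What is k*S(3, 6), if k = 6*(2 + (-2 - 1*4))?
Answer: -432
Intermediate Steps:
S(g, m) = g*m
k = -24 (k = 6*(2 + (-2 - 4)) = 6*(2 - 6) = 6*(-4) = -24)
k*S(3, 6) = -72*6 = -24*18 = -432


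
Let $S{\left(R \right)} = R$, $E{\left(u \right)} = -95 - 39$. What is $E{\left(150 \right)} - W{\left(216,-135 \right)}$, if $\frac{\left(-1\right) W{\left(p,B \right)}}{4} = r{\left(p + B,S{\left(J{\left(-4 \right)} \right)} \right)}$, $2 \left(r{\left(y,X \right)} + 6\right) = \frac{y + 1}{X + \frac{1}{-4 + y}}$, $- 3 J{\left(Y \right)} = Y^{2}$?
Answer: $- \frac{232066}{1229} \approx -188.82$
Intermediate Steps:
$E{\left(u \right)} = -134$
$J{\left(Y \right)} = - \frac{Y^{2}}{3}$
$r{\left(y,X \right)} = -6 + \frac{1 + y}{2 \left(X + \frac{1}{-4 + y}\right)}$ ($r{\left(y,X \right)} = -6 + \frac{\left(y + 1\right) \frac{1}{X + \frac{1}{-4 + y}}}{2} = -6 + \frac{\left(1 + y\right) \frac{1}{X + \frac{1}{-4 + y}}}{2} = -6 + \frac{\frac{1}{X + \frac{1}{-4 + y}} \left(1 + y\right)}{2} = -6 + \frac{1 + y}{2 \left(X + \frac{1}{-4 + y}\right)}$)
$W{\left(p,B \right)} = - \frac{2 \left(-272 + \left(B + p\right)^{2} + 61 B + 61 p\right)}{\frac{67}{3} - \frac{16 B}{3} - \frac{16 p}{3}}$ ($W{\left(p,B \right)} = - 4 \frac{-16 + \left(p + B\right)^{2} - 3 \left(p + B\right) + 48 \left(- \frac{\left(-4\right)^{2}}{3}\right) - 12 \left(- \frac{\left(-4\right)^{2}}{3}\right) \left(p + B\right)}{2 \left(1 - 4 \left(- \frac{\left(-4\right)^{2}}{3}\right) + - \frac{\left(-4\right)^{2}}{3} \left(p + B\right)\right)} = - 4 \frac{-16 + \left(B + p\right)^{2} - 3 \left(B + p\right) + 48 \left(\left(- \frac{1}{3}\right) 16\right) - 12 \left(\left(- \frac{1}{3}\right) 16\right) \left(B + p\right)}{2 \left(1 - 4 \left(\left(- \frac{1}{3}\right) 16\right) + \left(- \frac{1}{3}\right) 16 \left(B + p\right)\right)} = - 4 \frac{-16 + \left(B + p\right)^{2} - \left(3 B + 3 p\right) + 48 \left(- \frac{16}{3}\right) - - 64 \left(B + p\right)}{2 \left(1 - - \frac{64}{3} - \frac{16 \left(B + p\right)}{3}\right)} = - 4 \frac{-16 + \left(B + p\right)^{2} - \left(3 B + 3 p\right) - 256 + \left(64 B + 64 p\right)}{2 \left(1 + \frac{64}{3} - \left(\frac{16 B}{3} + \frac{16 p}{3}\right)\right)} = - 4 \frac{-272 + \left(B + p\right)^{2} + 61 B + 61 p}{2 \left(\frac{67}{3} - \frac{16 B}{3} - \frac{16 p}{3}\right)} = - \frac{2 \left(-272 + \left(B + p\right)^{2} + 61 B + 61 p\right)}{\frac{67}{3} - \frac{16 B}{3} - \frac{16 p}{3}}$)
$E{\left(150 \right)} - W{\left(216,-135 \right)} = -134 - \frac{6 \left(272 - \left(-135 + 216\right)^{2} - -8235 - 13176\right)}{67 - -2160 - 3456} = -134 - \frac{6 \left(272 - 81^{2} + 8235 - 13176\right)}{67 + 2160 - 3456} = -134 - \frac{6 \left(272 - 6561 + 8235 - 13176\right)}{-1229} = -134 - 6 \left(- \frac{1}{1229}\right) \left(272 - 6561 + 8235 - 13176\right) = -134 - 6 \left(- \frac{1}{1229}\right) \left(-11230\right) = -134 - \frac{67380}{1229} = - \frac{232066}{1229}$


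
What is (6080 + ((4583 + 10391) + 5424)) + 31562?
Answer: 58040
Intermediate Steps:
(6080 + ((4583 + 10391) + 5424)) + 31562 = (6080 + (14974 + 5424)) + 31562 = (6080 + 20398) + 31562 = 26478 + 31562 = 58040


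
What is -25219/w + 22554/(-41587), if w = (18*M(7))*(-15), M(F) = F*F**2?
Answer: -148563341/550196010 ≈ -0.27002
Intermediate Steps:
M(F) = F**3
w = -92610 (w = (18*7**3)*(-15) = (18*343)*(-15) = 6174*(-15) = -92610)
-25219/w + 22554/(-41587) = -25219/(-92610) + 22554/(-41587) = -25219*(-1/92610) + 22554*(-1/41587) = 25219/92610 - 3222/5941 = -148563341/550196010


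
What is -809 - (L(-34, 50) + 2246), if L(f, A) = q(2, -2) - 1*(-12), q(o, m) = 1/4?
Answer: -12269/4 ≈ -3067.3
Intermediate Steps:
q(o, m) = ¼
L(f, A) = 49/4 (L(f, A) = ¼ - 1*(-12) = ¼ + 12 = 49/4)
-809 - (L(-34, 50) + 2246) = -809 - (49/4 + 2246) = -809 - 1*9033/4 = -809 - 9033/4 = -12269/4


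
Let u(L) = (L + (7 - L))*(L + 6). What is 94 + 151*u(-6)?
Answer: 94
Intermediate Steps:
u(L) = 42 + 7*L (u(L) = 7*(6 + L) = 42 + 7*L)
94 + 151*u(-6) = 94 + 151*(42 + 7*(-6)) = 94 + 151*(42 - 42) = 94 + 151*0 = 94 + 0 = 94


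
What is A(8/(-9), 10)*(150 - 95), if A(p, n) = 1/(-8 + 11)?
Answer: 55/3 ≈ 18.333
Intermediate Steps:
A(p, n) = ⅓ (A(p, n) = 1/3 = ⅓)
A(8/(-9), 10)*(150 - 95) = (150 - 95)/3 = (⅓)*55 = 55/3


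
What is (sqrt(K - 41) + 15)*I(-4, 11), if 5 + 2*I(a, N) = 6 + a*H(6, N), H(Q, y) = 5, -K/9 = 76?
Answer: -285/2 - 95*I*sqrt(29)/2 ≈ -142.5 - 255.8*I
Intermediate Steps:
K = -684 (K = -9*76 = -684)
I(a, N) = 1/2 + 5*a/2 (I(a, N) = -5/2 + (6 + a*5)/2 = -5/2 + (6 + 5*a)/2 = -5/2 + (3 + 5*a/2) = 1/2 + 5*a/2)
(sqrt(K - 41) + 15)*I(-4, 11) = (sqrt(-684 - 41) + 15)*(1/2 + (5/2)*(-4)) = (sqrt(-725) + 15)*(1/2 - 10) = (5*I*sqrt(29) + 15)*(-19/2) = (15 + 5*I*sqrt(29))*(-19/2) = -285/2 - 95*I*sqrt(29)/2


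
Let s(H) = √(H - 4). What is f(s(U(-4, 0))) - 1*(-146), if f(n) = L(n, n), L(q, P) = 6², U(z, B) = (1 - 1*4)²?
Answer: 182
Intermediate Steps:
U(z, B) = 9 (U(z, B) = (1 - 4)² = (-3)² = 9)
L(q, P) = 36
s(H) = √(-4 + H)
f(n) = 36
f(s(U(-4, 0))) - 1*(-146) = 36 - 1*(-146) = 36 + 146 = 182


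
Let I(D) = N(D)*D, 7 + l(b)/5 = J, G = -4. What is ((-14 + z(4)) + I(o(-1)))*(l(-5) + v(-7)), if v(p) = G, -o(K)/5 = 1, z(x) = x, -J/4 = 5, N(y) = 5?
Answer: 4865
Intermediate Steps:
J = -20 (J = -4*5 = -20)
o(K) = -5 (o(K) = -5*1 = -5)
l(b) = -135 (l(b) = -35 + 5*(-20) = -35 - 100 = -135)
v(p) = -4
I(D) = 5*D
((-14 + z(4)) + I(o(-1)))*(l(-5) + v(-7)) = ((-14 + 4) + 5*(-5))*(-135 - 4) = (-10 - 25)*(-139) = -35*(-139) = 4865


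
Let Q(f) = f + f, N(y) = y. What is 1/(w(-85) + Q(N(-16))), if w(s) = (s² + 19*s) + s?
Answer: 1/5493 ≈ 0.00018205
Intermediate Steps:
w(s) = s² + 20*s
Q(f) = 2*f
1/(w(-85) + Q(N(-16))) = 1/(-85*(20 - 85) + 2*(-16)) = 1/(-85*(-65) - 32) = 1/(5525 - 32) = 1/5493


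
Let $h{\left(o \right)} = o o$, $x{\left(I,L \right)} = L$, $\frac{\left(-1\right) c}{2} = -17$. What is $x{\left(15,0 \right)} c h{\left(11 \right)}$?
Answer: $0$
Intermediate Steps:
$c = 34$ ($c = \left(-2\right) \left(-17\right) = 34$)
$h{\left(o \right)} = o^{2}$
$x{\left(15,0 \right)} c h{\left(11 \right)} = 0 \cdot 34 \cdot 11^{2} = 0 \cdot 121 = 0$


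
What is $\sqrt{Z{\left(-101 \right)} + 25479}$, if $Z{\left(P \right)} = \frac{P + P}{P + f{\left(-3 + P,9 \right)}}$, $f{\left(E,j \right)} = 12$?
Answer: $\frac{\sqrt{201837137}}{89} \approx 159.63$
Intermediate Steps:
$Z{\left(P \right)} = \frac{2 P}{12 + P}$ ($Z{\left(P \right)} = \frac{P + P}{P + 12} = \frac{2 P}{12 + P}$)
$\sqrt{Z{\left(-101 \right)} + 25479} = \sqrt{2 \left(-101\right) \frac{1}{12 - 101} + 25479} = \sqrt{2 \left(-101\right) \frac{1}{-89} + 25479} = \sqrt{2 \left(-101\right) \left(- \frac{1}{89}\right) + 25479} = \sqrt{\frac{202}{89} + 25479} = \sqrt{\frac{2267833}{89}} = \frac{\sqrt{201837137}}{89}$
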